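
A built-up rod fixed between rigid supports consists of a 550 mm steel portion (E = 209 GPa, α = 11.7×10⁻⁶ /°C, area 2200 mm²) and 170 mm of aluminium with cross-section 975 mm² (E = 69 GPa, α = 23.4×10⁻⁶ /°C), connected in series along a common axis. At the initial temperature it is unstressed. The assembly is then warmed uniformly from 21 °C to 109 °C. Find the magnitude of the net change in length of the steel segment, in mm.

With the walls removed the bar would change length by δ_free = Σ αᵢΔT Lᵢ = 11.7×10⁻⁶×88×550 + 23.4×10⁻⁶×88×170 = 0.9163 mm.
The rigid supports impose zero overall length change; the single axial force P common to all segments must satisfy P Σ Lᵢ/(AᵢEᵢ) = δ_free.
Σ Lᵢ/(AᵢEᵢ) = 550/(2200×209×10³) + 170/(975×69×10³) = 3.723×10⁻⁶ mm/N.
P = 0.9163 / 3.723×10⁻⁶ = 246100 N = 246.1 kN, compressive.
For the steel segment, free thermal change = 11.7×10⁻⁶×88×550 = 0.5663 mm and elastic change from P = 246100×550/(2200×209×10³) = 0.2944 mm; these oppose, so the net change is 0.272 mm (segment lengthens).

|ΔL| ≈ 0.272 mm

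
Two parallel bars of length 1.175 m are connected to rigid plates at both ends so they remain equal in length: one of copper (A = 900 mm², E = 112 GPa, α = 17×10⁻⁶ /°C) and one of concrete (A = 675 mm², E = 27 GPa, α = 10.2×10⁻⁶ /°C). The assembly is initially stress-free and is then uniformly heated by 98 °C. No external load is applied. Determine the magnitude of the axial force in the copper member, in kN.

P ≈ 10.3 kN (compressive in the copper)

Both members must finish at the same length. With the larger α, the copper tends to over-expand; the plates restrain it, putting the copper in compression and the concrete in tension. With no external load the two internal forces are equal and opposite, magnitude P.
Compatibility of the two members (thermal + elastic change equal): (α₁ − α₂)ΔT = P·[1/(A₁E₁) + 1/(A₂E₂)].
|α₁ − α₂|·ΔT = 6.8×10⁻⁶ × 98 = 0.0006664.
1/(A₁E₁) + 1/(A₂E₂) = 1/(900×112×10³) + 1/(675×27×10³) = 6.479×10⁻⁸ N⁻¹.
P = 0.0006664 / 6.479×10⁻⁸ = 10290 N = 10.29 kN.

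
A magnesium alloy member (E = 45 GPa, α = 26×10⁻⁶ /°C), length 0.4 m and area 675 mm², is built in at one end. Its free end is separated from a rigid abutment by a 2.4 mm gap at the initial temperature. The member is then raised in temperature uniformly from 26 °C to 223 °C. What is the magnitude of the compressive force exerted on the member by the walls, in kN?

If the wall were absent the member would grow by αΔT L = 26×10⁻⁶ × 197 × 400 = 2.049 mm.
Since δ_free = 2.05 mm is less than the 2.4 mm gap, the member never touches the wall. No axial force develops.

P ≈ 0 kN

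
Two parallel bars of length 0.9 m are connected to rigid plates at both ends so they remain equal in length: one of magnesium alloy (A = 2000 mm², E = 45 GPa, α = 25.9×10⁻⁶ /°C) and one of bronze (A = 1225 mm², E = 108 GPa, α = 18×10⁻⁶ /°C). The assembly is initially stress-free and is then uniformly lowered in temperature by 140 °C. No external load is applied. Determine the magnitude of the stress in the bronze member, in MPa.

σ ≈ 48.4 MPa (compressive)

The magnesium alloy has the larger α, so on cooling it would change length more than the bronze if both were free. The rigid plates force a common final length, so the magnesium alloy is put into tension and the bronze into compression, with equal and opposite forces P (no external load).
Compatibility of the two members (thermal + elastic change equal): (α₁ − α₂)ΔT = P·[1/(A₁E₁) + 1/(A₂E₂)].
|α₁ − α₂|·ΔT = 7.9×10⁻⁶ × 140 = 0.001106.
1/(A₁E₁) + 1/(A₂E₂) = 1/(2000×45×10³) + 1/(1225×108×10³) = 1.867×10⁻⁸ N⁻¹.
P = 0.001106 / 1.867×10⁻⁸ = 59240 N = 59.24 kN.
σ_{bronze} = P/A₂ = 59240/1225 = 48.36 MPa, compressive.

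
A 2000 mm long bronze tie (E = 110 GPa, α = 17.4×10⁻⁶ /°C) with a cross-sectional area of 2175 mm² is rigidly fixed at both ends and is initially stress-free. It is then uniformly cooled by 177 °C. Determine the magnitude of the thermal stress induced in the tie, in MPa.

σ ≈ 339 MPa (tensile)

With length fixed, the mechanical strain must cancel the thermal strain αΔT = 17.4×10⁻⁶ × 177 = 3079.8×10⁻⁶.
Hence σ = E·αΔT = 110×10³ × 3079.8×10⁻⁶ = 338.8 MPa, tensile.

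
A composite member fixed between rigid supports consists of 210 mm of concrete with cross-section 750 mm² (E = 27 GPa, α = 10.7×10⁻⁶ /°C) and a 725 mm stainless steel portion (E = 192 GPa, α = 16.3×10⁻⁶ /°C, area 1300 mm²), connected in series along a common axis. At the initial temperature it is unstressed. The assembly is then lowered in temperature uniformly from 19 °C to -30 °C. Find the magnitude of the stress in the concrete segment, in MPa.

With the walls removed the bar would change length by δ_free = Σ αᵢΔT Lᵢ = 10.7×10⁻⁶×49×210 + 16.3×10⁻⁶×49×725 = 0.6892 mm.
The rigid supports impose zero overall length change; the single axial force P common to all segments must satisfy P Σ Lᵢ/(AᵢEᵢ) = δ_free.
Σ Lᵢ/(AᵢEᵢ) = 210/(750×27×10³) + 725/(1300×192×10³) = 1.328×10⁻⁵ mm/N.
Hence P = δ_free / Σ(L/AE) = 0.6892/1.328×10⁻⁵ = 51.91 kN (tensile).
σ_{concrete} = P / A = 51910 / 750 = 69.22 MPa.

σ ≈ 69.2 MPa (tensile)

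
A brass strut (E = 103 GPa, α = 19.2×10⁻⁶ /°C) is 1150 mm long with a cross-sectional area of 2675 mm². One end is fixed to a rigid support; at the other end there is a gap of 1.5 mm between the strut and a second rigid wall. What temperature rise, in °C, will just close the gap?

The gap closes when αΔT L = 1.5 mm, since the strut is still unstressed at that instant.
ΔT = 1.5 / (19.2×10⁻⁶ × 1150) = 67.93 °C.

ΔT ≈ 67.9 °C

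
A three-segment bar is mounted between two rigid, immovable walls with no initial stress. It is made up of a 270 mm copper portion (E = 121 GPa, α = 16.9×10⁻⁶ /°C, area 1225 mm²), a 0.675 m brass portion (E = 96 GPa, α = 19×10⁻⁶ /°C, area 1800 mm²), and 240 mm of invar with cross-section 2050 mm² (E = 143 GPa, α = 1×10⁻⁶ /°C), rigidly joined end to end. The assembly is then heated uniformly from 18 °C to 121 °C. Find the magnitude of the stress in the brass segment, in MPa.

Free thermal expansion of the whole bar: Σ αᵢΔT Lᵢ = 16.9×10⁻⁶×103×270 + 19×10⁻⁶×103×675 + 1×10⁻⁶×103×240 = 1.816 mm.
Since the ends are fixed, an axial force P builds up, equal in every segment, with P · Σ Lᵢ/(AᵢEᵢ) = δ_free.
Σ Lᵢ/(AᵢEᵢ) = 270/(1225×121×10³) + 675/(1800×96×10³) + 240/(2050×143×10³) = 6.546×10⁻⁶ mm/N.
P = 1.816 / 6.546×10⁻⁶ = 277400 N = 277.4 kN, compressive.
σ_{brass} = P / A = 277400 / 1800 = 154.1 MPa.

σ ≈ 154 MPa (compressive)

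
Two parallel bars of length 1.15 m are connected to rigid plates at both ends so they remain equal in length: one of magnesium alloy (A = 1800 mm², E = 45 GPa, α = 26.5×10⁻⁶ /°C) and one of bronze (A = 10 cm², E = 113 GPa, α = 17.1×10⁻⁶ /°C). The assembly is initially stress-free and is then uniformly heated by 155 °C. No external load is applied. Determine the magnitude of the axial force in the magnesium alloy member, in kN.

P ≈ 68.7 kN (compressive in the magnesium alloy)

The magnesium alloy has the larger α, so on heating it would change length more than the bronze if both were free. The rigid plates force a common final length, so the magnesium alloy is put into compression and the bronze into tension, with equal and opposite forces P (no external load).
Setting the final lengths equal and cancelling L: (α₁ − α₂)ΔT = P/(A₁E₁) + P/(A₂E₂).
|α₁ − α₂|·ΔT = 9.4×10⁻⁶ × 155 = 0.001457.
1/(A₁E₁) + 1/(A₂E₂) = 1/(1800×45×10³) + 1/(1000×113×10³) = 2.12×10⁻⁸ N⁻¹.
P = 0.001457 / 2.12×10⁻⁸ = 68740 N = 68.74 kN.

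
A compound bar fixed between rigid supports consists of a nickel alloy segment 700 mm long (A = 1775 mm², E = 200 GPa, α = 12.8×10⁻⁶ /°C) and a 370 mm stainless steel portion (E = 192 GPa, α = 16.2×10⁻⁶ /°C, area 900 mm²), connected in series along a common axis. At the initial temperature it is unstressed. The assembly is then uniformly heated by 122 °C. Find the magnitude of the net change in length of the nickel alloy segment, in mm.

Free thermal expansion of the whole bar: Σ αᵢΔT Lᵢ = 12.8×10⁻⁶×122×700 + 16.2×10⁻⁶×122×370 = 1.824 mm.
Since the ends are fixed, an axial force P builds up, equal in every segment, with P · Σ Lᵢ/(AᵢEᵢ) = δ_free.
The series flexibility is Σ Lᵢ/(AᵢEᵢ) = 700/(1775×200×10³) + 370/(900×192×10³) = 4.113×10⁻⁶ mm/N.
P = 1.824 / 4.113×10⁻⁶ = 443600 N = 443.6 kN, compressive.
For the nickel alloy segment, free thermal change = 12.8×10⁻⁶×122×700 = 1.093 mm and elastic change from P = 443600×700/(1775×200×10³) = 0.8746 mm; these oppose, so the net change is 0.218 mm (segment lengthens).

|ΔL| ≈ 0.218 mm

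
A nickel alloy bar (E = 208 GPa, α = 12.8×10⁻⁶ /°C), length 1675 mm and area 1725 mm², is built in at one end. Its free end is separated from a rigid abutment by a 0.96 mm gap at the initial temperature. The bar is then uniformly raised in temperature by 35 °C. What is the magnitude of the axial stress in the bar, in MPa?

Free thermal elongation = αΔT L = 12.8×10⁻⁶ × 35 × 1675 = 0.7504 mm.
This is smaller than the 0.96 mm clearance, so the bar expands freely without reaching the stop — the stress is zero.

σ ≈ 0 MPa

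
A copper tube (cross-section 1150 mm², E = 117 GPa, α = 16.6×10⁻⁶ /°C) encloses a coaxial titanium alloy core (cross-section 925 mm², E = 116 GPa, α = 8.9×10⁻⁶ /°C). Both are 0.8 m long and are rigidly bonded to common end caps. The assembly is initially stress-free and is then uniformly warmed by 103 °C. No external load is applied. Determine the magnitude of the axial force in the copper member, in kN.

P ≈ 47.3 kN (compressive in the copper)

Equilibrium of a rigid end plate with no external load gives equal and opposite internal forces ±P in the two members. Since α_{copper} > α_{titanium alloy}, heating drives the copper into compression and the titanium alloy into tension.
Setting the final lengths equal and cancelling L: (α₁ − α₂)ΔT = P/(A₁E₁) + P/(A₂E₂).
|α₁ − α₂|·ΔT = 7.7×10⁻⁶ × 103 = 0.0007931.
1/(A₁E₁) + 1/(A₂E₂) = 1/(1150×117×10³) + 1/(925×116×10³) = 1.675×10⁻⁸ N⁻¹.
So P = 0.0007931 / 1.675×10⁻⁸ = 47.34 kN.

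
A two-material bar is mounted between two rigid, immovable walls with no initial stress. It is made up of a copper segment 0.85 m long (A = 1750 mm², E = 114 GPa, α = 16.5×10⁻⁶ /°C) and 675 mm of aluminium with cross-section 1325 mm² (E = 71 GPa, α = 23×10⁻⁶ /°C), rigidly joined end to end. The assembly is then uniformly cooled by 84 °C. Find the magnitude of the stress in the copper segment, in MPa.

σ ≈ 124 MPa (tensile)

Free thermal contraction of the whole bar: Σ αᵢΔT Lᵢ = 16.5×10⁻⁶×84×850 + 23×10⁻⁶×84×675 = 2.482 mm.
The walls prevent any net length change, so an axial force P (same in every segment) develops. Compatibility: P · Σ Lᵢ/(AᵢEᵢ) = δ_free.
The series flexibility is Σ Lᵢ/(AᵢEᵢ) = 850/(1750×114×10³) + 675/(1325×71×10³) = 1.144×10⁻⁵ mm/N.
P = 2.482 / 1.144×10⁻⁵ = 217100 N = 217.1 kN, tensile.
σ_{copper} = P / A = 217100 / 1750 = 124 MPa.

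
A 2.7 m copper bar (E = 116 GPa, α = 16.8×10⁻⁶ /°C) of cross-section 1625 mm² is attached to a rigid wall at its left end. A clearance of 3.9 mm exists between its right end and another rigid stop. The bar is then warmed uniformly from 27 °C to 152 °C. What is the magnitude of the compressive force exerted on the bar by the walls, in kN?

If the wall were absent the bar would grow by αΔT L = 16.8×10⁻⁶ × 125 × 2700 = 5.67 mm.
This exceeds the 3.9 mm gap, so the wall pushes back. The portion of expansion that must be recovered elastically is δ_free − gap = 5.67 − 3.9 = 1.77 mm.
So σ = E(δ_free − g)/L = 116×10³ × 1.77/2700 = 76.04 MPa.
P = σA = 76.04 × 1625 = 123.6 kN.

P ≈ 124 kN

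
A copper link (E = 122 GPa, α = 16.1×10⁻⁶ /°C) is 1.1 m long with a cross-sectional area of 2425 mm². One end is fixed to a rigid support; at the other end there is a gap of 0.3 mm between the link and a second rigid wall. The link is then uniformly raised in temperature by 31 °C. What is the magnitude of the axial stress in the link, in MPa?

Free thermal elongation = αΔT L = 16.1×10⁻⁶ × 31 × 1100 = 0.549 mm.
After closing the 0.3 mm clearance, 0.549 − 0.3 = 0.249 mm of expansion remains to be suppressed by the wall.
So σ = E(δ_free − g)/L = 122×10³ × 0.249/1100 = 27.62 MPa.

σ ≈ 27.6 MPa (compressive)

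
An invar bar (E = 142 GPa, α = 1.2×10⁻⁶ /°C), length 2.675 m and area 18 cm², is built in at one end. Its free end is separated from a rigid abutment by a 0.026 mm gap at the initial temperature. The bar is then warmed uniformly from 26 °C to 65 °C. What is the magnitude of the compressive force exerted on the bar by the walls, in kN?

Free thermal elongation = αΔT L = 1.2×10⁻⁶ × 39 × 2675 = 0.1252 mm.
The gap closes (δ_free > 0.026 mm) and the wall then resists a further 0.1252 − 0.026 = 0.09919 mm of expansion.
So σ = E(δ_free − g)/L = 142×10³ × 0.09919/2675 = 5.265 MPa.
P = σA = 5.265 × 1800 = 9.478 kN.

P ≈ 9.48 kN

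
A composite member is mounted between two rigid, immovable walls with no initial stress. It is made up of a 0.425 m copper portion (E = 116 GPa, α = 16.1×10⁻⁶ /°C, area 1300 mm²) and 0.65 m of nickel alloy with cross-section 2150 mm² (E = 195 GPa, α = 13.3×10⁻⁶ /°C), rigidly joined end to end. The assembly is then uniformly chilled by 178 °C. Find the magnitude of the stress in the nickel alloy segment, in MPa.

σ ≈ 294 MPa (tensile)

Free thermal contraction of the whole bar: Σ αᵢΔT Lᵢ = 16.1×10⁻⁶×178×425 + 13.3×10⁻⁶×178×650 = 2.757 mm.
Since the ends are fixed, an axial force P builds up, equal in every segment, with P · Σ Lᵢ/(AᵢEᵢ) = δ_free.
Σ Lᵢ/(AᵢEᵢ) = 425/(1300×116×10³) + 650/(2150×195×10³) = 4.369×10⁻⁶ mm/N.
P = 2.757 / 4.369×10⁻⁶ = 631000 N = 631 kN, tensile.
σ_{nickel alloy} = P / A = 631000 / 2150 = 293.5 MPa.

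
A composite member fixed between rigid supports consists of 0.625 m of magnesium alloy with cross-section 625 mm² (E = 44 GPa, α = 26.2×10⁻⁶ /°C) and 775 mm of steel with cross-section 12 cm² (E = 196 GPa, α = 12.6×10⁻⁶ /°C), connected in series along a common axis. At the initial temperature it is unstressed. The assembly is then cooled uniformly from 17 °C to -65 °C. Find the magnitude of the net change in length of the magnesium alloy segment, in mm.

|ΔL| ≈ 0.529 mm

With the walls removed the bar would change length by δ_free = Σ αᵢΔT Lᵢ = 26.2×10⁻⁶×82×625 + 12.6×10⁻⁶×82×775 = 2.143 mm.
Since the ends are fixed, an axial force P builds up, equal in every segment, with P · Σ Lᵢ/(AᵢEᵢ) = δ_free.
Σ Lᵢ/(AᵢEᵢ) = 625/(625×44×10³) + 775/(1200×196×10³) = 2.602×10⁻⁵ mm/N.
Hence P = δ_free / Σ(L/AE) = 2.143/2.602×10⁻⁵ = 82.37 kN (tensile).
For the magnesium alloy segment, free thermal change = 26.2×10⁻⁶×82×625 = 1.343 mm and elastic change from P = 82370×625/(625×44×10³) = 1.872 mm; these oppose, so the net change is 0.529 mm (segment lengthens).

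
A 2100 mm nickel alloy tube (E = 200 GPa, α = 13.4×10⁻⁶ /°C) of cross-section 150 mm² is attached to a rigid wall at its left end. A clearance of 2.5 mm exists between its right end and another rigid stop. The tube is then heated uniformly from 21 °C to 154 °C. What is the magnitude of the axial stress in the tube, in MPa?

σ ≈ 118 MPa (compressive)

If the wall were absent the tube would grow by αΔT L = 13.4×10⁻⁶ × 133 × 2100 = 3.743 mm.
The gap closes (δ_free > 2.5 mm) and the wall then resists a further 3.743 − 2.5 = 1.243 mm of expansion.
So σ = E(δ_free − g)/L = 200×10³ × 1.243/2100 = 118.3 MPa.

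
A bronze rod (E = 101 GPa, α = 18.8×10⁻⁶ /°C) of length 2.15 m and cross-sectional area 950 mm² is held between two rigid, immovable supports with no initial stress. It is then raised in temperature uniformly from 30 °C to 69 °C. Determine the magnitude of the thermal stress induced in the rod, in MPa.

σ ≈ 74.1 MPa (compressive)

With length fixed, the mechanical strain must cancel the thermal strain αΔT = 18.8×10⁻⁶ × 39 = 733.2×10⁻⁶.
Hence σ = E·αΔT = 101×10³ × 733.2×10⁻⁶ = 74.05 MPa, compressive.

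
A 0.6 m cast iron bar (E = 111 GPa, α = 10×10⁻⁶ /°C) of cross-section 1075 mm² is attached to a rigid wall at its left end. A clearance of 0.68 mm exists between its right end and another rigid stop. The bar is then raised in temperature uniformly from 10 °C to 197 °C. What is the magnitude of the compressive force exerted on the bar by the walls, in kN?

If the wall were absent the bar would grow by αΔT L = 10×10⁻⁶ × 187 × 600 = 1.122 mm.
The gap closes (δ_free > 0.68 mm) and the wall then resists a further 1.122 − 0.68 = 0.442 mm of expansion.
So σ = E(δ_free − g)/L = 111×10³ × 0.442/600 = 81.77 MPa.
P = σA = 81.77 × 1075 = 87.9 kN.

P ≈ 87.9 kN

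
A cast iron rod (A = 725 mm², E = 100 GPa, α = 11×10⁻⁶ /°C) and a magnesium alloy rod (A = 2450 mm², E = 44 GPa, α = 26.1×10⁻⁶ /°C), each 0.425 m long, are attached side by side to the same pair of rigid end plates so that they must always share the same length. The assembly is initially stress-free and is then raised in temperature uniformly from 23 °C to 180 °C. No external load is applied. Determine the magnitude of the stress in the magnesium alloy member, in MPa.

σ ≈ 41.9 MPa (compressive)

Equilibrium of a rigid end plate with no external load gives equal and opposite internal forces ±P in the two members. Since α_{magnesium alloy} > α_{cast iron}, heating drives the magnesium alloy into compression and the cast iron into tension.
Setting the final lengths equal and cancelling L: (α₁ − α₂)ΔT = P/(A₁E₁) + P/(A₂E₂).
|α₁ − α₂|·ΔT = 15.1×10⁻⁶ × 157 = 0.002371.
1/(A₁E₁) + 1/(A₂E₂) = 1/(725×100×10³) + 1/(2450×44×10³) = 2.307×10⁻⁸ N⁻¹.
So P = 0.002371 / 2.307×10⁻⁸ = 102.8 kN.
σ_{magnesium alloy} = P/A₂ = 102800/2450 = 41.94 MPa, compressive.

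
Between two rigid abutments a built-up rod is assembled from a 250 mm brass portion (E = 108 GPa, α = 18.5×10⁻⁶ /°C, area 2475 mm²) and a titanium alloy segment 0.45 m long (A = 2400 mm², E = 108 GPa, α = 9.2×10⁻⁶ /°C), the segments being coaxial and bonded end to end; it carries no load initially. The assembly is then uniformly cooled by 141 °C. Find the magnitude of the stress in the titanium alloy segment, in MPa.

If the supports were absent, the total length change would be Σ αᵢΔT Lᵢ = 18.5×10⁻⁶×141×250 + 9.2×10⁻⁶×141×450 = 1.236 mm.
The walls prevent any net length change, so an axial force P (same in every segment) develops. Compatibility: P · Σ Lᵢ/(AᵢEᵢ) = δ_free.
The series flexibility is Σ Lᵢ/(AᵢEᵢ) = 250/(2475×108×10³) + 450/(2400×108×10³) = 2.671×10⁻⁶ mm/N.
So P = 1.236 / 2.671×10⁻⁶ = 462.6 kN, tensile.
σ_{titanium alloy} = P / A = 462600 / 2400 = 192.8 MPa.

σ ≈ 193 MPa (tensile)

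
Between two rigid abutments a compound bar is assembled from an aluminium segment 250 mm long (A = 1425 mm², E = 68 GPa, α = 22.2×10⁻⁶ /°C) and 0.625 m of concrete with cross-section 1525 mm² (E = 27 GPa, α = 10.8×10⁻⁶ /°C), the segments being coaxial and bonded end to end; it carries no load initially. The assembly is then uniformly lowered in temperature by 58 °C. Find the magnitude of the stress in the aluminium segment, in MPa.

σ ≈ 28.2 MPa (tensile)

Free thermal contraction of the whole bar: Σ αᵢΔT Lᵢ = 22.2×10⁻⁶×58×250 + 10.8×10⁻⁶×58×625 = 0.7134 mm.
Since the ends are fixed, an axial force P builds up, equal in every segment, with P · Σ Lᵢ/(AᵢEᵢ) = δ_free.
Σ Lᵢ/(AᵢEᵢ) = 250/(1425×68×10³) + 625/(1525×27×10³) = 1.776×10⁻⁵ mm/N.
P = 0.7134 / 1.776×10⁻⁵ = 40170 N = 40.17 kN, tensile.
σ_{aluminium} = P / A = 40170 / 1425 = 28.19 MPa.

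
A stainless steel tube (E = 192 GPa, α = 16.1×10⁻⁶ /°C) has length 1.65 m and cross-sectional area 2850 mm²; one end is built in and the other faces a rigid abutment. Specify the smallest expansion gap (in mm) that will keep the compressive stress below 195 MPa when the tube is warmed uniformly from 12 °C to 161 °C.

g ≈ 2.28 mm

With no wall the tube would lengthen by αΔT L = 16.1×10⁻⁶ × 149 × 1650 = 3.958 mm.
At the allowable stress the elastic shortening the wall may impose is σL/E = 195 × 1650 / (192×10³) = 1.676 mm.
So the gap has to take up the difference, g_min = δ_free − σL/E = 3.958 − 1.676 = 2.282 mm.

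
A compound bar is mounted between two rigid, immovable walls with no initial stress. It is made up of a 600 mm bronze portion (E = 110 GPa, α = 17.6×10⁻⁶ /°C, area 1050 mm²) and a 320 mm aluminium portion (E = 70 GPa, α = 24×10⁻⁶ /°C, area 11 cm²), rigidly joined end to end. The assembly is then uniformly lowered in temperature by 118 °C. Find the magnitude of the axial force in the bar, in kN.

P ≈ 230 kN (tensile)

With the walls removed the bar would change length by δ_free = Σ αᵢΔT Lᵢ = 17.6×10⁻⁶×118×600 + 24×10⁻⁶×118×320 = 2.152 mm.
The rigid supports impose zero overall length change; the single axial force P common to all segments must satisfy P Σ Lᵢ/(AᵢEᵢ) = δ_free.
The series flexibility is Σ Lᵢ/(AᵢEᵢ) = 600/(1050×110×10³) + 320/(1100×70×10³) = 9.351×10⁻⁶ mm/N.
P = 2.152 / 9.351×10⁻⁶ = 230200 N = 230.2 kN, tensile.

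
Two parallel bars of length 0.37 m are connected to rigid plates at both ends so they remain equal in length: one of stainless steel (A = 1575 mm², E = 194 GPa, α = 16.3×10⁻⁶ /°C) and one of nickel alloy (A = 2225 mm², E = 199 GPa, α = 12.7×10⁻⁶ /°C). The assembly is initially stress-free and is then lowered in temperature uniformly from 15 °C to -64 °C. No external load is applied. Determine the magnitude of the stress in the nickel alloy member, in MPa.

σ ≈ 23.1 MPa (compressive)

Both members must finish at the same length. With the larger α, the stainless steel tends to over-contract; the plates restrain it, putting the stainless steel in tension and the nickel alloy in compression. With no external load the two internal forces are equal and opposite, magnitude P.
Equating the net (thermal + elastic) strains gives |α₁ − α₂|·ΔT = P·[1/(A₁E₁) + 1/(A₂E₂)].
|α₁ − α₂|·ΔT = 3.6×10⁻⁶ × 79 = 0.0002844.
1/(A₁E₁) + 1/(A₂E₂) = 1/(1575×194×10³) + 1/(2225×199×10³) = 5.531×10⁻⁹ N⁻¹.
So P = 0.0002844 / 5.531×10⁻⁹ = 51.42 kN.
σ_{nickel alloy} = P/A₂ = 51420/2225 = 23.11 MPa, compressive.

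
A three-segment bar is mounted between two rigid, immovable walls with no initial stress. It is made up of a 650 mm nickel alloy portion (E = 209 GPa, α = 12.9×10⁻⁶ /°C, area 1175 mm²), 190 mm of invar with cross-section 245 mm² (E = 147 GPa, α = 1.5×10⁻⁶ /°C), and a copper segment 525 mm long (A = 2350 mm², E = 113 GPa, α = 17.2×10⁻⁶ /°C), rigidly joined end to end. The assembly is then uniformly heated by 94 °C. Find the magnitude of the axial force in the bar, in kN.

Free thermal expansion of the whole bar: Σ αᵢΔT Lᵢ = 12.9×10⁻⁶×94×650 + 1.5×10⁻⁶×94×190 + 17.2×10⁻⁶×94×525 = 1.664 mm.
The walls prevent any net length change, so an axial force P (same in every segment) develops. Compatibility: P · Σ Lᵢ/(AᵢEᵢ) = δ_free.
The series flexibility is Σ Lᵢ/(AᵢEᵢ) = 650/(1175×209×10³) + 190/(245×147×10³) + 525/(2350×113×10³) = 9.899×10⁻⁶ mm/N.
P = 1.664 / 9.899×10⁻⁶ = 168100 N = 168.1 kN, compressive.

P ≈ 168 kN (compressive)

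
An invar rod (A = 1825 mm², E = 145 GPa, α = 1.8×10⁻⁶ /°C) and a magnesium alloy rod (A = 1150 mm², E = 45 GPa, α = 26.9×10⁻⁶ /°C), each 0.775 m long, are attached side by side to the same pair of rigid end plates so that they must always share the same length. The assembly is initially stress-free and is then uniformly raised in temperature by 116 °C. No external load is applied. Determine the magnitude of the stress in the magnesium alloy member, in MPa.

The magnesium alloy has the larger α, so on heating it would change length more than the invar if both were free. The rigid plates force a common final length, so the magnesium alloy is put into compression and the invar into tension, with equal and opposite forces P (no external load).
Setting the final lengths equal and cancelling L: (α₁ − α₂)ΔT = P/(A₁E₁) + P/(A₂E₂).
|α₁ − α₂|·ΔT = 25.1×10⁻⁶ × 116 = 0.002912.
1/(A₁E₁) + 1/(A₂E₂) = 1/(1825×145×10³) + 1/(1150×45×10³) = 2.31×10⁻⁸ N⁻¹.
P = 0.002912 / 2.31×10⁻⁸ = 126000 N = 126 kN.
σ_{magnesium alloy} = P/A₂ = 126000/1150 = 109.6 MPa, compressive.

σ ≈ 110 MPa (compressive)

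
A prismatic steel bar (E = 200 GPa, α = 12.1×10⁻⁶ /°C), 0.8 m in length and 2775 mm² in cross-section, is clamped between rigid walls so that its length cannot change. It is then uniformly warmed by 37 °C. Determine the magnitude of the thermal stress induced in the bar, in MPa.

With length fixed, the mechanical strain must cancel the thermal strain αΔT = 12.1×10⁻⁶ × 37 = 447.7×10⁻⁶.
Hence σ = E·αΔT = 200×10³ × 447.7×10⁻⁶ = 89.54 MPa, compressive.

σ ≈ 89.5 MPa (compressive)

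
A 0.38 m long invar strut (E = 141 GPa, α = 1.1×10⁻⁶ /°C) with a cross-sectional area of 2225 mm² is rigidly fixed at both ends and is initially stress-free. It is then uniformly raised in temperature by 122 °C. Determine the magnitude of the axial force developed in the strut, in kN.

Full restraint means ε = 0, so the stress is σ = EαΔT = 141×10³ × 1.1×10⁻⁶ × 122 = 18.92 MPa.
Then P = σA = 18.92 × 2225 mm² = 42.1 kN, compressive.

P ≈ 42.1 kN (compressive)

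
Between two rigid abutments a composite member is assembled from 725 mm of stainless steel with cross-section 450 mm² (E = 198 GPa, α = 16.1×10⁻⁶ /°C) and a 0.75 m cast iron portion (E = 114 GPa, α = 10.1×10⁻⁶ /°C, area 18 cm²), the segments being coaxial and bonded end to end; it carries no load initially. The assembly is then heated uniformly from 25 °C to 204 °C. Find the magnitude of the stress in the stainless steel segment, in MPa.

σ ≈ 649 MPa (compressive)

With the walls removed the bar would change length by δ_free = Σ αᵢΔT Lᵢ = 16.1×10⁻⁶×179×725 + 10.1×10⁻⁶×179×750 = 3.445 mm.
Since the ends are fixed, an axial force P builds up, equal in every segment, with P · Σ Lᵢ/(AᵢEᵢ) = δ_free.
The series flexibility is Σ Lᵢ/(AᵢEᵢ) = 725/(450×198×10³) + 750/(1800×114×10³) = 1.179×10⁻⁵ mm/N.
Hence P = δ_free / Σ(L/AE) = 3.445/1.179×10⁻⁵ = 292.2 kN (compressive).
σ_{stainless steel} = P / A = 292200 / 450 = 649.3 MPa.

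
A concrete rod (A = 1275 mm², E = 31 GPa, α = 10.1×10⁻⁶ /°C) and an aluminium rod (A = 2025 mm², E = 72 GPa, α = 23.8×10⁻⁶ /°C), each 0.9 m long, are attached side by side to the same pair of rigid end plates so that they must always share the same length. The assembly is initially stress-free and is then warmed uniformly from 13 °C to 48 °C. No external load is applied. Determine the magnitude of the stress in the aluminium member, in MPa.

The aluminium has the larger α, so on heating it would change length more than the concrete if both were free. The rigid plates force a common final length, so the aluminium is put into compression and the concrete into tension, with equal and opposite forces P (no external load).
Compatibility of the two members (thermal + elastic change equal): (α₁ − α₂)ΔT = P·[1/(A₁E₁) + 1/(A₂E₂)].
|α₁ − α₂|·ΔT = 13.7×10⁻⁶ × 35 = 0.0004795.
1/(A₁E₁) + 1/(A₂E₂) = 1/(1275×31×10³) + 1/(2025×72×10³) = 3.216×10⁻⁸ N⁻¹.
P = 0.0004795 / 3.216×10⁻⁸ = 14910 N = 14.91 kN.
σ_{aluminium} = P/A₂ = 14910/2025 = 7.363 MPa, compressive.

σ ≈ 7.36 MPa (compressive)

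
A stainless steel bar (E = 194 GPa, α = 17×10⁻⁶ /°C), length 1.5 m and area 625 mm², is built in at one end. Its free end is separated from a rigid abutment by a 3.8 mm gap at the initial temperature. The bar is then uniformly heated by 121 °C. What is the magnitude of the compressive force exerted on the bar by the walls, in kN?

P ≈ 0 kN

Free thermal elongation = αΔT L = 17×10⁻⁶ × 121 × 1500 = 3.085 mm.
Since δ_free = 3.09 mm is less than the 3.8 mm gap, the bar never touches the wall. No axial force develops.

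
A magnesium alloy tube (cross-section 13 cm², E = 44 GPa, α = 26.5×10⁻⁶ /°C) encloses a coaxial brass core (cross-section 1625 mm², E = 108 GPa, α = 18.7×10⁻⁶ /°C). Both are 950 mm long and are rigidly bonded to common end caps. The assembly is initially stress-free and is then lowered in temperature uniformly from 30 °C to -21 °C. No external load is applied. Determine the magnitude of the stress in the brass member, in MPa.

σ ≈ 10.6 MPa (compressive)

Equilibrium of a rigid end plate with no external load gives equal and opposite internal forces ±P in the two members. Since α_{magnesium alloy} > α_{brass}, cooling drives the magnesium alloy into tension and the brass into compression.
Setting the final lengths equal and cancelling L: (α₁ − α₂)ΔT = P/(A₁E₁) + P/(A₂E₂).
|α₁ − α₂|·ΔT = 7.8×10⁻⁶ × 51 = 0.0003978.
1/(A₁E₁) + 1/(A₂E₂) = 1/(1300×44×10³) + 1/(1625×108×10³) = 2.318×10⁻⁸ N⁻¹.
P = 0.0003978 / 2.318×10⁻⁸ = 17160 N = 17.16 kN.
σ_{brass} = P/A₂ = 17160/1625 = 10.56 MPa, compressive.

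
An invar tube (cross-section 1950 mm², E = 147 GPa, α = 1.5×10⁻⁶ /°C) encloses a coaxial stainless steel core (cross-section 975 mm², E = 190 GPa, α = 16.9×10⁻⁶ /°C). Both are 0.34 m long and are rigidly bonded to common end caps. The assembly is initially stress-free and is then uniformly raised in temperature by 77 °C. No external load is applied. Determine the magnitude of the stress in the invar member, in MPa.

σ ≈ 68.4 MPa (tensile)

Equilibrium of a rigid end plate with no external load gives equal and opposite internal forces ±P in the two members. Since α_{stainless steel} > α_{invar}, heating drives the stainless steel into compression and the invar into tension.
Equating the net (thermal + elastic) strains gives |α₁ − α₂|·ΔT = P·[1/(A₁E₁) + 1/(A₂E₂)].
|α₁ − α₂|·ΔT = 15.4×10⁻⁶ × 77 = 0.001186.
1/(A₁E₁) + 1/(A₂E₂) = 1/(1950×147×10³) + 1/(975×190×10³) = 8.887×10⁻⁹ N⁻¹.
P = 0.001186 / 8.887×10⁻⁹ = 133400 N = 133.4 kN.
σ_{invar} = P/A₁ = 133400/1950 = 68.43 MPa, tensile.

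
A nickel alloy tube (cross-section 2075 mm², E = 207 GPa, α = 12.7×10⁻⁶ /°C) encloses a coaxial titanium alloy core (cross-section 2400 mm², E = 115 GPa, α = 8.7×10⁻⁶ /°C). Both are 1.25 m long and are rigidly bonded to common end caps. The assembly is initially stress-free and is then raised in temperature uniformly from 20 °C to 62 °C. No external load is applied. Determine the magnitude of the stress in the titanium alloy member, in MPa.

Equilibrium of a rigid end plate with no external load gives equal and opposite internal forces ±P in the two members. Since α_{nickel alloy} > α_{titanium alloy}, heating drives the nickel alloy into compression and the titanium alloy into tension.
Equating the net (thermal + elastic) strains gives |α₁ − α₂|·ΔT = P·[1/(A₁E₁) + 1/(A₂E₂)].
|α₁ − α₂|·ΔT = 4×10⁻⁶ × 42 = 0.000168.
1/(A₁E₁) + 1/(A₂E₂) = 1/(2075×207×10³) + 1/(2400×115×10³) = 5.951×10⁻⁹ N⁻¹.
So P = 0.000168 / 5.951×10⁻⁹ = 28.23 kN.
σ_{titanium alloy} = P/A₂ = 28230/2400 = 11.76 MPa, tensile.

σ ≈ 11.8 MPa (tensile)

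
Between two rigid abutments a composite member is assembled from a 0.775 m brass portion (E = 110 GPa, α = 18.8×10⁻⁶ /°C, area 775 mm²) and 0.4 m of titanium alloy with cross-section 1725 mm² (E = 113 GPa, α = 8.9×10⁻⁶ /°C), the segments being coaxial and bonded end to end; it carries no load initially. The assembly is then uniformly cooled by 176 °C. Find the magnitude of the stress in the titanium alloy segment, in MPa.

If the supports were absent, the total length change would be Σ αᵢΔT Lᵢ = 18.8×10⁻⁶×176×775 + 8.9×10⁻⁶×176×400 = 3.191 mm.
The rigid supports impose zero overall length change; the single axial force P common to all segments must satisfy P Σ Lᵢ/(AᵢEᵢ) = δ_free.
Σ Lᵢ/(AᵢEᵢ) = 775/(775×110×10³) + 400/(1725×113×10³) = 1.114×10⁻⁵ mm/N.
P = 3.191 / 1.114×10⁻⁵ = 286400 N = 286.4 kN, tensile.
σ_{titanium alloy} = P / A = 286400 / 1725 = 166 MPa.

σ ≈ 166 MPa (tensile)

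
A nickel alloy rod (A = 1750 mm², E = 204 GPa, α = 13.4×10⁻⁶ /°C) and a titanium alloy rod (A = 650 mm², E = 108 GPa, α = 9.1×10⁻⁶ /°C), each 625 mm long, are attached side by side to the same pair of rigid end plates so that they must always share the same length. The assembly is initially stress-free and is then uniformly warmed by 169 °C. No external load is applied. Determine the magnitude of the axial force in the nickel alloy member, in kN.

Equilibrium of a rigid end plate with no external load gives equal and opposite internal forces ±P in the two members. Since α_{nickel alloy} > α_{titanium alloy}, heating drives the nickel alloy into compression and the titanium alloy into tension.
Compatibility of the two members (thermal + elastic change equal): (α₁ − α₂)ΔT = P·[1/(A₁E₁) + 1/(A₂E₂)].
|α₁ − α₂|·ΔT = 4.3×10⁻⁶ × 169 = 0.0007267.
1/(A₁E₁) + 1/(A₂E₂) = 1/(1750×204×10³) + 1/(650×108×10³) = 1.705×10⁻⁸ N⁻¹.
P = 0.0007267 / 1.705×10⁻⁸ = 42630 N = 42.63 kN.

P ≈ 42.6 kN (compressive in the nickel alloy)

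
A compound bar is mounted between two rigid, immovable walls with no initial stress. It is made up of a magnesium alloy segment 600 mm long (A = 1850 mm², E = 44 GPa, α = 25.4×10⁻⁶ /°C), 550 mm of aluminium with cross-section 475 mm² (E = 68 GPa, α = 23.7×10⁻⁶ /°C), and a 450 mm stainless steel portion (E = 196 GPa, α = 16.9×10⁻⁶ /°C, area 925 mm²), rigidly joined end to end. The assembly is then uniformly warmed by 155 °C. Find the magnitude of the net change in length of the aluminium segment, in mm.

Free thermal expansion of the whole bar: Σ αᵢΔT Lᵢ = 25.4×10⁻⁶×155×600 + 23.7×10⁻⁶×155×550 + 16.9×10⁻⁶×155×450 = 5.561 mm.
Since the ends are fixed, an axial force P builds up, equal in every segment, with P · Σ Lᵢ/(AᵢEᵢ) = δ_free.
The series flexibility is Σ Lᵢ/(AᵢEᵢ) = 600/(1850×44×10³) + 550/(475×68×10³) + 450/(925×196×10³) = 2.688×10⁻⁵ mm/N.
So P = 5.561 / 2.688×10⁻⁵ = 206.9 kN, compressive.
For the aluminium segment, free thermal change = 23.7×10⁻⁶×155×550 = 2.02 mm and elastic change from P = 206900×550/(475×68×10³) = 3.523 mm; these oppose, so the net change is 1.5 mm (segment shortens).

|ΔL| ≈ 1.5 mm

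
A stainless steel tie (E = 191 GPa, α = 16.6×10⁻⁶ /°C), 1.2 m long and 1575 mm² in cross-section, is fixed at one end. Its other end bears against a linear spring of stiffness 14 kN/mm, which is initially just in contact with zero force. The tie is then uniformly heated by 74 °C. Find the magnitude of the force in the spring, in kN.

P ≈ 19.5 kN

The unrestrained thermal change is αΔT L = 16.6×10⁻⁶ × 74 × 1200 = 1.474 mm.
With a force P in the spring, the elastic change of the tie is PL/(AE) and that of the spring is P/k; compatibility requires their sum to equal δ_free.
P [ L/(AE) + 1/k ] = δ_free → P [ 1200/(1575×191×10³) + 1/(14×10³) ] = 1.474.
P = 1.474 / 7.542×10⁻⁵ = 19550 N.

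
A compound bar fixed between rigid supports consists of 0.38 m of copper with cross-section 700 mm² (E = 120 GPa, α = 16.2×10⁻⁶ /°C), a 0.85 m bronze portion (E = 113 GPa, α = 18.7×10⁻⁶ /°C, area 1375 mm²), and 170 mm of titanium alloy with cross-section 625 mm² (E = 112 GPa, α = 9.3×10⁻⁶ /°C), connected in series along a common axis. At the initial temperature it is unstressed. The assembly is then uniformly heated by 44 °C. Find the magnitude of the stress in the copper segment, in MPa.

If the supports were absent, the total length change would be Σ αᵢΔT Lᵢ = 16.2×10⁻⁶×44×380 + 18.7×10⁻⁶×44×850 + 9.3×10⁻⁶×44×170 = 1.04 mm.
The walls prevent any net length change, so an axial force P (same in every segment) develops. Compatibility: P · Σ Lᵢ/(AᵢEᵢ) = δ_free.
The series flexibility is Σ Lᵢ/(AᵢEᵢ) = 380/(700×120×10³) + 850/(1375×113×10³) + 170/(625×112×10³) = 1.242×10⁻⁵ mm/N.
Hence P = δ_free / Σ(L/AE) = 1.04/1.242×10⁻⁵ = 83.7 kN (compressive).
σ_{copper} = P / A = 83700 / 700 = 119.6 MPa.

σ ≈ 120 MPa (compressive)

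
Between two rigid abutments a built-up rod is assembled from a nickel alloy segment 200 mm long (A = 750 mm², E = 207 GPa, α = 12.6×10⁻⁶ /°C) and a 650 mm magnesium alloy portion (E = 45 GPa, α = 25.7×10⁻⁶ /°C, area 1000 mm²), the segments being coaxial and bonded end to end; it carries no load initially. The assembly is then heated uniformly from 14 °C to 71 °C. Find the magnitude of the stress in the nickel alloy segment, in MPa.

If the supports were absent, the total length change would be Σ αᵢΔT Lᵢ = 12.6×10⁻⁶×57×200 + 25.7×10⁻⁶×57×650 = 1.096 mm.
Since the ends are fixed, an axial force P builds up, equal in every segment, with P · Σ Lᵢ/(AᵢEᵢ) = δ_free.
The series flexibility is Σ Lᵢ/(AᵢEᵢ) = 200/(750×207×10³) + 650/(1000×45×10³) = 1.573×10⁻⁵ mm/N.
So P = 1.096 / 1.573×10⁻⁵ = 69.65 kN, compressive.
σ_{nickel alloy} = P / A = 69650 / 750 = 92.87 MPa.

σ ≈ 92.9 MPa (compressive)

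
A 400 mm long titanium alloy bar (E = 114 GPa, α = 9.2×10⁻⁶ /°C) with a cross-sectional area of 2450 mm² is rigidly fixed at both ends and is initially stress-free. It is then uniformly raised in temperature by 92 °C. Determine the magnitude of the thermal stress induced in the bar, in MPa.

σ ≈ 96.5 MPa (compressive)

The supports are rigid, so the total axial strain is zero. The restrained thermal strain is ε = αΔT = 9.2×10⁻⁶ × 92 = 846.4×10⁻⁶.
The stress required to suppress this strain is σ = Eε = 114×10³ × 846.4×10⁻⁶ = 96.49 MPa, compressive since the bar is trying to expand.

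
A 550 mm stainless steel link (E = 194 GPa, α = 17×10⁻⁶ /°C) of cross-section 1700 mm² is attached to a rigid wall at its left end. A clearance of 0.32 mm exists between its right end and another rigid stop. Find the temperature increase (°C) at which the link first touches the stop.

ΔT ≈ 34.2 °C

Contact occurs when the free expansion equals the gap: αΔT L = 0.32 mm.
ΔT = 0.32 / (17×10⁻⁶ × 550) = 34.22 °C.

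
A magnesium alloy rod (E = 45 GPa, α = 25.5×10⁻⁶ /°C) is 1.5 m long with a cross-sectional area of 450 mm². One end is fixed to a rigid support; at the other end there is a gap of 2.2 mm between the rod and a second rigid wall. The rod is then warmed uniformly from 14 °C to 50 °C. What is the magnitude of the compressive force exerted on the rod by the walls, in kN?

Unrestrained expansion: δ_free = αΔT L = 25.5×10⁻⁶ × 36 × 1500 = 1.377 mm.
Since δ_free = 1.38 mm is less than the 2.2 mm gap, the rod never touches the wall. No axial force develops.

P ≈ 0 kN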